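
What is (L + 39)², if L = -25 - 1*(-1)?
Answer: 225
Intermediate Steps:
L = -24 (L = -25 + 1 = -24)
(L + 39)² = (-24 + 39)² = 15² = 225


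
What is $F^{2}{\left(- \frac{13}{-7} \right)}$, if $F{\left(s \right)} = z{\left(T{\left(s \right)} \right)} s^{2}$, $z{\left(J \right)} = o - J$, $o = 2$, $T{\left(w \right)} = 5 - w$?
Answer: $\frac{1827904}{117649} \approx 15.537$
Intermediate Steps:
$z{\left(J \right)} = 2 - J$
$F{\left(s \right)} = s^{2} \left(-3 + s\right)$ ($F{\left(s \right)} = \left(2 - \left(5 - s\right)\right) s^{2} = \left(2 + \left(-5 + s\right)\right) s^{2} = \left(-3 + s\right) s^{2} = s^{2} \left(-3 + s\right)$)
$F^{2}{\left(- \frac{13}{-7} \right)} = \left(\left(- \frac{13}{-7}\right)^{2} \left(-3 - \frac{13}{-7}\right)\right)^{2} = \left(\left(\left(-13\right) \left(- \frac{1}{7}\right)\right)^{2} \left(-3 - - \frac{13}{7}\right)\right)^{2} = \left(\left(\frac{13}{7}\right)^{2} \left(-3 + \frac{13}{7}\right)\right)^{2} = \left(\frac{169}{49} \left(- \frac{8}{7}\right)\right)^{2} = \left(- \frac{1352}{343}\right)^{2} = \frac{1827904}{117649}$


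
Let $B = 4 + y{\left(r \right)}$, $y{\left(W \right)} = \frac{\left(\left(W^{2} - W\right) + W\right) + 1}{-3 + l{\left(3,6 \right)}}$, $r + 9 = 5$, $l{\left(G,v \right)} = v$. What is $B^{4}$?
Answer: $\frac{707281}{81} \approx 8731.9$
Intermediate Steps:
$r = -4$ ($r = -9 + 5 = -4$)
$y{\left(W \right)} = \frac{1}{3} + \frac{W^{2}}{3}$ ($y{\left(W \right)} = \frac{\left(\left(W^{2} - W\right) + W\right) + 1}{-3 + 6} = \frac{W^{2} + 1}{3} = \left(1 + W^{2}\right) \frac{1}{3} = \frac{1}{3} + \frac{W^{2}}{3}$)
$B = \frac{29}{3}$ ($B = 4 + \left(\frac{1}{3} + \frac{\left(-4\right)^{2}}{3}\right) = 4 + \left(\frac{1}{3} + \frac{1}{3} \cdot 16\right) = 4 + \left(\frac{1}{3} + \frac{16}{3}\right) = 4 + \frac{17}{3} = \frac{29}{3} \approx 9.6667$)
$B^{4} = \left(\frac{29}{3}\right)^{4} = \frac{707281}{81}$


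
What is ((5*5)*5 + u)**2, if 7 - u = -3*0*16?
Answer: 17424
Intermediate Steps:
u = 7 (u = 7 - (-3*0)*16 = 7 - 0*16 = 7 - 1*0 = 7 + 0 = 7)
((5*5)*5 + u)**2 = ((5*5)*5 + 7)**2 = (25*5 + 7)**2 = (125 + 7)**2 = 132**2 = 17424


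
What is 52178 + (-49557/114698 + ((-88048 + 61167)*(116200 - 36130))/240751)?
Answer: 1193941947732277/27613658198 ≈ 43237.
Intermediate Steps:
52178 + (-49557/114698 + ((-88048 + 61167)*(116200 - 36130))/240751) = 52178 + (-49557*1/114698 - 26881*80070*(1/240751)) = 52178 + (-49557/114698 - 2152361670*1/240751) = 52178 + (-49557/114698 - 2152361670/240751) = 52178 - 246883509722967/27613658198 = 1193941947732277/27613658198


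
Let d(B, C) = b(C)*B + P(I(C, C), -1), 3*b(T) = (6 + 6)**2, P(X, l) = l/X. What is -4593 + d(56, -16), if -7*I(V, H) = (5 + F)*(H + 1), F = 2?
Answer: -28576/15 ≈ -1905.1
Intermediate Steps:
I(V, H) = -1 - H (I(V, H) = -(5 + 2)*(H + 1)/7 = -(1 + H) = -(7 + 7*H)/7 = -1 - H)
b(T) = 48 (b(T) = (6 + 6)**2/3 = (1/3)*12**2 = (1/3)*144 = 48)
d(B, C) = -1/(-1 - C) + 48*B (d(B, C) = 48*B - 1/(-1 - C) = -1/(-1 - C) + 48*B)
-4593 + d(56, -16) = -4593 + (1 + 48*56*(1 - 16))/(1 - 16) = -4593 + (1 + 48*56*(-15))/(-15) = -4593 - (1 - 40320)/15 = -4593 - 1/15*(-40319) = -4593 + 40319/15 = -28576/15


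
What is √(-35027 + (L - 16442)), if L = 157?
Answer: 4*I*√3207 ≈ 226.52*I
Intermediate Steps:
√(-35027 + (L - 16442)) = √(-35027 + (157 - 16442)) = √(-35027 - 16285) = √(-51312) = 4*I*√3207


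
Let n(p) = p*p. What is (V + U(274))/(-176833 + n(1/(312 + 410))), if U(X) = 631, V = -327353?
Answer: 170314951048/92180213571 ≈ 1.8476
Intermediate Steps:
n(p) = p**2
(V + U(274))/(-176833 + n(1/(312 + 410))) = (-327353 + 631)/(-176833 + (1/(312 + 410))**2) = -326722/(-176833 + (1/722)**2) = -326722/(-176833 + 1/521284) = -326722/(-92180213571/521284) = -326722*(-521284/92180213571) = 170314951048/92180213571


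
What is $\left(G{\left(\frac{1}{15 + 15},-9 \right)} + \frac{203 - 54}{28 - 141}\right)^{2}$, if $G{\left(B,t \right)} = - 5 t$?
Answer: $\frac{24364096}{12769} \approx 1908.1$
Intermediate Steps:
$\left(G{\left(\frac{1}{15 + 15},-9 \right)} + \frac{203 - 54}{28 - 141}\right)^{2} = \left(\left(-5\right) \left(-9\right) + \frac{203 - 54}{28 - 141}\right)^{2} = \left(45 + \frac{149}{-113}\right)^{2} = \left(45 + 149 \left(- \frac{1}{113}\right)\right)^{2} = \left(45 - \frac{149}{113}\right)^{2} = \left(\frac{4936}{113}\right)^{2} = \frac{24364096}{12769}$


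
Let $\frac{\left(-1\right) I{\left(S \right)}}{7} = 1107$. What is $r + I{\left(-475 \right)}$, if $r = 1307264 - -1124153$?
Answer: $2423668$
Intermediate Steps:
$I{\left(S \right)} = -7749$ ($I{\left(S \right)} = \left(-7\right) 1107 = -7749$)
$r = 2431417$ ($r = 1307264 + 1124153 = 2431417$)
$r + I{\left(-475 \right)} = 2431417 - 7749 = 2423668$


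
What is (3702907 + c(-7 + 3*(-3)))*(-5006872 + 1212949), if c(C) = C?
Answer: -14048483331393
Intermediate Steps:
(3702907 + c(-7 + 3*(-3)))*(-5006872 + 1212949) = (3702907 + (-7 + 3*(-3)))*(-5006872 + 1212949) = (3702907 + (-7 - 9))*(-3793923) = (3702907 - 16)*(-3793923) = 3702891*(-3793923) = -14048483331393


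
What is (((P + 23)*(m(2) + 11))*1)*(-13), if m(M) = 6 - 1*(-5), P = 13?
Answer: -10296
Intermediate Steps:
m(M) = 11 (m(M) = 6 + 5 = 11)
(((P + 23)*(m(2) + 11))*1)*(-13) = (((13 + 23)*(11 + 11))*1)*(-13) = ((36*22)*1)*(-13) = (792*1)*(-13) = 792*(-13) = -10296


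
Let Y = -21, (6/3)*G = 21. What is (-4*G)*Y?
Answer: 882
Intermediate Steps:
G = 21/2 (G = (½)*21 = 21/2 ≈ 10.500)
(-4*G)*Y = -4*21/2*(-21) = -42*(-21) = 882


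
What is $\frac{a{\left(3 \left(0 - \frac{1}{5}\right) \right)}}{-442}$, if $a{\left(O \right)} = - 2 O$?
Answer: $- \frac{3}{1105} \approx -0.0027149$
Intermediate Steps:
$\frac{a{\left(3 \left(0 - \frac{1}{5}\right) \right)}}{-442} = \frac{\left(-2\right) 3 \left(0 - \frac{1}{5}\right)}{-442} = - 2 \cdot 3 \left(0 - \frac{1}{5}\right) \left(- \frac{1}{442}\right) = - 2 \cdot 3 \left(- \frac{1}{5}\right) \left(- \frac{1}{442}\right) = \left(-2\right) \left(- \frac{3}{5}\right) \left(- \frac{1}{442}\right) = \frac{6}{5} \left(- \frac{1}{442}\right) = - \frac{3}{1105}$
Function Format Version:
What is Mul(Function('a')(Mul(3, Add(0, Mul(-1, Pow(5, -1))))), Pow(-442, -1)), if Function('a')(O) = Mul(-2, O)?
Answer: Rational(-3, 1105) ≈ -0.0027149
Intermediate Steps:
Mul(Function('a')(Mul(3, Add(0, Mul(-1, Pow(5, -1))))), Pow(-442, -1)) = Mul(Mul(-2, Mul(3, Add(0, Mul(-1, Pow(5, -1))))), Pow(-442, -1)) = Mul(Mul(-2, Mul(3, Add(0, Mul(-1, Rational(1, 5))))), Rational(-1, 442)) = Mul(Mul(-2, Mul(3, Add(0, Rational(-1, 5)))), Rational(-1, 442)) = Mul(Mul(-2, Mul(3, Rational(-1, 5))), Rational(-1, 442)) = Mul(Mul(-2, Rational(-3, 5)), Rational(-1, 442)) = Mul(Rational(6, 5), Rational(-1, 442)) = Rational(-3, 1105)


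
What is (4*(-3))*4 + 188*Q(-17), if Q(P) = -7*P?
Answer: 22324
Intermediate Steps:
(4*(-3))*4 + 188*Q(-17) = (4*(-3))*4 + 188*(-7*(-17)) = -12*4 + 188*119 = -48 + 22372 = 22324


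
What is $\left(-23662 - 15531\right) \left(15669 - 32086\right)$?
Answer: $643431481$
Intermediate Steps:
$\left(-23662 - 15531\right) \left(15669 - 32086\right) = \left(-39193\right) \left(-16417\right) = 643431481$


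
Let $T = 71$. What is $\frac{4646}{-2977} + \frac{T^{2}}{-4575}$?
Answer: $- \frac{36262507}{13619775} \approx -2.6625$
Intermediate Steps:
$\frac{4646}{-2977} + \frac{T^{2}}{-4575} = \frac{4646}{-2977} + \frac{71^{2}}{-4575} = 4646 \left(- \frac{1}{2977}\right) + 5041 \left(- \frac{1}{4575}\right) = - \frac{4646}{2977} - \frac{5041}{4575} = - \frac{36262507}{13619775}$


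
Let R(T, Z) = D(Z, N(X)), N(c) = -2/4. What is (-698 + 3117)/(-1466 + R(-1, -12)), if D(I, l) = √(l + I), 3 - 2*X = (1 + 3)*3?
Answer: -7092508/4298337 - 12095*I*√2/4298337 ≈ -1.6501 - 0.0039794*I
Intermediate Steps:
X = -9/2 (X = 3/2 - (1 + 3)*3/2 = 3/2 - 2*3 = 3/2 - ½*12 = 3/2 - 6 = -9/2 ≈ -4.5000)
N(c) = -½ (N(c) = -2*¼ = -½)
D(I, l) = √(I + l)
R(T, Z) = √(-½ + Z) (R(T, Z) = √(Z - ½) = √(-½ + Z))
(-698 + 3117)/(-1466 + R(-1, -12)) = (-698 + 3117)/(-1466 + √(-2 + 4*(-12))/2) = 2419/(-1466 + √(-2 - 48)/2) = 2419/(-1466 + √(-50)/2) = 2419/(-1466 + (5*I*√2)/2) = 2419/(-1466 + 5*I*√2/2)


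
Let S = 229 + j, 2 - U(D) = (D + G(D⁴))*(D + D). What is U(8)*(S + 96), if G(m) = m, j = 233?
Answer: -36639396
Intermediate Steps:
U(D) = 2 - 2*D*(D + D⁴) (U(D) = 2 - (D + D⁴)*(D + D) = 2 - (D + D⁴)*2*D = 2 - 2*D*(D + D⁴))
S = 462 (S = 229 + 233 = 462)
U(8)*(S + 96) = (2 - 2*8² - 2*8⁵)*(462 + 96) = (2 - 2*64 - 2*32768)*558 = (2 - 128 - 65536)*558 = -65662*558 = -36639396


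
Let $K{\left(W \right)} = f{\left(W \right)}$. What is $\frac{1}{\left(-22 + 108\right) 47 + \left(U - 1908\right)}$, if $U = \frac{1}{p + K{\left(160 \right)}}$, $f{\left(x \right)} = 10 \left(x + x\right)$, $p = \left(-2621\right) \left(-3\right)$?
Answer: $\frac{11063}{23608443} \approx 0.0004686$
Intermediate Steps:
$p = 7863$
$f{\left(x \right)} = 20 x$ ($f{\left(x \right)} = 10 \cdot 2 x = 20 x$)
$K{\left(W \right)} = 20 W$
$U = \frac{1}{11063}$ ($U = \frac{1}{7863 + 20 \cdot 160} = \frac{1}{7863 + 3200} = \frac{1}{11063} \approx 9.0391 \cdot 10^{-5}$)
$\frac{1}{\left(-22 + 108\right) 47 + \left(U - 1908\right)} = \frac{1}{\left(-22 + 108\right) 47 + \left(\frac{1}{11063} - 1908\right)} = \frac{1}{86 \cdot 47 + \left(\frac{1}{11063} - 1908\right)} = \frac{1}{4042 - \frac{21108203}{11063}} = \frac{1}{\frac{23608443}{11063}} = \frac{11063}{23608443}$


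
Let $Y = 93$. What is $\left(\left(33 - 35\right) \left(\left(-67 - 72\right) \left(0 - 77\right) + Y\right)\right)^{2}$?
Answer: $466214464$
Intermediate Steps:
$\left(\left(33 - 35\right) \left(\left(-67 - 72\right) \left(0 - 77\right) + Y\right)\right)^{2} = \left(\left(33 - 35\right) \left(\left(-67 - 72\right) \left(0 - 77\right) + 93\right)\right)^{2} = \left(- 2 \left(\left(-139\right) \left(-77\right) + 93\right)\right)^{2} = \left(- 2 \left(10703 + 93\right)\right)^{2} = \left(\left(-2\right) 10796\right)^{2} = \left(-21592\right)^{2} = 466214464$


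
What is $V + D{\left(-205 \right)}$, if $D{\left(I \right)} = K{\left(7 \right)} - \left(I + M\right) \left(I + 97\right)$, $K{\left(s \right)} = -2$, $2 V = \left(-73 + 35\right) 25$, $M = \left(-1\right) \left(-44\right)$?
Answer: $-17865$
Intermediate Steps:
$M = 44$
$V = -475$ ($V = \frac{\left(-73 + 35\right) 25}{2} = \frac{\left(-38\right) 25}{2} = \frac{1}{2} \left(-950\right) = -475$)
$D{\left(I \right)} = -2 - \left(44 + I\right) \left(97 + I\right)$ ($D{\left(I \right)} = -2 - \left(I + 44\right) \left(I + 97\right) = -2 - \left(44 + I\right) \left(97 + I\right)$)
$V + D{\left(-205 \right)} = -475 - 17390 = -17865$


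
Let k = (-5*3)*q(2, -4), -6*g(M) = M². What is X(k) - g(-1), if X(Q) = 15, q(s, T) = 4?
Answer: 91/6 ≈ 15.167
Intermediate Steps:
g(M) = -M²/6
k = -60 (k = -5*3*4 = -15*4 = -60)
X(k) - g(-1) = 15 - (-1)*(-1)²/6 = 15 - (-1)/6 = 15 - 1*(-⅙) = 15 + ⅙ = 91/6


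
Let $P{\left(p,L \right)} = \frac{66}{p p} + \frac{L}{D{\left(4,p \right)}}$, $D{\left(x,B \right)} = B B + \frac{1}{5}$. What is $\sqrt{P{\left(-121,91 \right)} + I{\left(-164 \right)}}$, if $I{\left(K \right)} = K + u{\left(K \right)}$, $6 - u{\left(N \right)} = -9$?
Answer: $\frac{i \sqrt{26508217064098}}{421806} \approx 12.206 i$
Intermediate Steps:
$u{\left(N \right)} = 15$ ($u{\left(N \right)} = 6 - -9 = 6 + 9 = 15$)
$I{\left(K \right)} = 15 + K$ ($I{\left(K \right)} = K + 15 = 15 + K$)
$D{\left(x,B \right)} = \frac{1}{5} + B^{2}$ ($D{\left(x,B \right)} = B^{2} + \frac{1}{5} = \frac{1}{5} + B^{2}$)
$P{\left(p,L \right)} = \frac{66}{p^{2}} + \frac{L}{\frac{1}{5} + p^{2}}$ ($P{\left(p,L \right)} = \frac{66}{p p} + \frac{L}{\frac{1}{5} + p^{2}} = \frac{66}{p^{2}} + \frac{L}{\frac{1}{5} + p^{2}}$)
$\sqrt{P{\left(-121,91 \right)} + I{\left(-164 \right)}} = \sqrt{\left(\frac{66}{14641} + \frac{91}{\frac{1}{5} + \left(-121\right)^{2}}\right) + \left(15 - 164\right)} = \sqrt{\left(66 \cdot \frac{1}{14641} + \frac{91}{\frac{1}{5} + 14641}\right) - 149} = \sqrt{\left(\frac{6}{1331} + \frac{91}{\frac{73206}{5}}\right) - 149} = \sqrt{\left(\frac{6}{1331} + 91 \cdot \frac{5}{73206}\right) - 149} = \sqrt{\left(\frac{6}{1331} + \frac{65}{10458}\right) - 149} = \sqrt{\frac{149263}{13919598} - 149} = \sqrt{- \frac{2073870839}{13919598}} = \frac{i \sqrt{26508217064098}}{421806}$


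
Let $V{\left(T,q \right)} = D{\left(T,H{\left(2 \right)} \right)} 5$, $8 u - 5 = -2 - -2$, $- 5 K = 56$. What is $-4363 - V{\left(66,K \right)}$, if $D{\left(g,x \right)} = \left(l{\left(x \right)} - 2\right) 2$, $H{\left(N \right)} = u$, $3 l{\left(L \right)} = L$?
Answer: $- \frac{52141}{12} \approx -4345.1$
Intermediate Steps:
$K = - \frac{56}{5}$ ($K = \left(- \frac{1}{5}\right) 56 = - \frac{56}{5} \approx -11.2$)
$u = \frac{5}{8}$ ($u = \frac{5}{8} + \frac{-2 - -2}{8} = \frac{5}{8} + \frac{-2 + 2}{8} = \frac{5}{8} + \frac{1}{8} \cdot 0 = \frac{5}{8} + 0 = \frac{5}{8} \approx 0.625$)
$l{\left(L \right)} = \frac{L}{3}$
$H{\left(N \right)} = \frac{5}{8}$
$D{\left(g,x \right)} = -4 + \frac{2 x}{3}$ ($D{\left(g,x \right)} = \left(\frac{x}{3} - 2\right) 2 = \left(-2 + \frac{x}{3}\right) 2 = -4 + \frac{2 x}{3}$)
$V{\left(T,q \right)} = - \frac{215}{12}$ ($V{\left(T,q \right)} = \left(-4 + \frac{2}{3} \cdot \frac{5}{8}\right) 5 = \left(-4 + \frac{5}{12}\right) 5 = \left(- \frac{43}{12}\right) 5 = - \frac{215}{12}$)
$-4363 - V{\left(66,K \right)} = -4363 - - \frac{215}{12} = -4363 + \frac{215}{12} = - \frac{52141}{12}$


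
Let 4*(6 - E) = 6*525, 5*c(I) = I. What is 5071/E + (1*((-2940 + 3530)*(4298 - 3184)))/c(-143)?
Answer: -5137937206/223509 ≈ -22988.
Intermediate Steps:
c(I) = I/5
E = -1563/2 (E = 6 - 3*525/2 = 6 - ¼*3150 = 6 - 1575/2 = -1563/2 ≈ -781.50)
5071/E + (1*((-2940 + 3530)*(4298 - 3184)))/c(-143) = 5071/(-1563/2) + (1*((-2940 + 3530)*(4298 - 3184)))/(((⅕)*(-143))) = 5071*(-2/1563) + (1*(590*1114))/(-143/5) = -10142/1563 + (1*657260)*(-5/143) = -10142/1563 + 657260*(-5/143) = -10142/1563 - 3286300/143 = -5137937206/223509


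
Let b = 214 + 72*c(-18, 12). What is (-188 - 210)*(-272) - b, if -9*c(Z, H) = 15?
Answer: 108162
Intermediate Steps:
c(Z, H) = -5/3 (c(Z, H) = -⅑*15 = -5/3)
b = 94 (b = 214 + 72*(-5/3) = 214 - 120 = 94)
(-188 - 210)*(-272) - b = (-188 - 210)*(-272) - 1*94 = -398*(-272) - 94 = 108256 - 94 = 108162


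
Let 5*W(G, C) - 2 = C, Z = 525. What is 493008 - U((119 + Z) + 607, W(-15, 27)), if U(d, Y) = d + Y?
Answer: 2458756/5 ≈ 4.9175e+5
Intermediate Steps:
W(G, C) = ⅖ + C/5
U(d, Y) = Y + d
493008 - U((119 + Z) + 607, W(-15, 27)) = 493008 - ((⅖ + (⅕)*27) + ((119 + 525) + 607)) = 493008 - ((⅖ + 27/5) + (644 + 607)) = 493008 - (29/5 + 1251) = 493008 - 1*6284/5 = 493008 - 6284/5 = 2458756/5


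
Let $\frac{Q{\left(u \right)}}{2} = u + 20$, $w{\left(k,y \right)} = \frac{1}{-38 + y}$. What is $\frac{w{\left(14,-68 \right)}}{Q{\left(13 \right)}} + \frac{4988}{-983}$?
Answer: $- \frac{34897031}{6877068} \approx -5.0744$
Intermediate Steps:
$Q{\left(u \right)} = 40 + 2 u$ ($Q{\left(u \right)} = 2 \left(u + 20\right) = 2 \left(20 + u\right) = 40 + 2 u$)
$\frac{w{\left(14,-68 \right)}}{Q{\left(13 \right)}} + \frac{4988}{-983} = \frac{1}{\left(-38 - 68\right) \left(40 + 2 \cdot 13\right)} + \frac{4988}{-983} = \frac{1}{\left(-106\right) \left(40 + 26\right)} + 4988 \left(- \frac{1}{983}\right) = - \frac{1}{106 \cdot 66} - \frac{4988}{983} = \left(- \frac{1}{106}\right) \frac{1}{66} - \frac{4988}{983} = - \frac{1}{6996} - \frac{4988}{983} = - \frac{34897031}{6877068}$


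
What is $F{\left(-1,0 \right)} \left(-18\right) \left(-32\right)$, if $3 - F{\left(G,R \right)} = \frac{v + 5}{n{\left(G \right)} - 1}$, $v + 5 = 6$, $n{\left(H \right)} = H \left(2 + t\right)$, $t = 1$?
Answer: $2592$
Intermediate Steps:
$n{\left(H \right)} = 3 H$ ($n{\left(H \right)} = H \left(2 + 1\right) = H 3 = 3 H$)
$v = 1$ ($v = -5 + 6 = 1$)
$F{\left(G,R \right)} = 3 - \frac{6}{-1 + 3 G}$ ($F{\left(G,R \right)} = 3 - \frac{1 + 5}{3 G - 1} = 3 - \frac{6}{-1 + 3 G}$)
$F{\left(-1,0 \right)} \left(-18\right) \left(-32\right) = \frac{9 \left(-1 - 1\right)}{-1 + 3 \left(-1\right)} \left(-18\right) \left(-32\right) = 9 \frac{1}{-1 - 3} \left(-2\right) \left(-18\right) \left(-32\right) = 9 \frac{1}{-4} \left(-2\right) \left(-18\right) \left(-32\right) = 9 \left(- \frac{1}{4}\right) \left(-2\right) \left(-18\right) \left(-32\right) = \frac{9}{2} \left(-18\right) \left(-32\right) = \left(-81\right) \left(-32\right) = 2592$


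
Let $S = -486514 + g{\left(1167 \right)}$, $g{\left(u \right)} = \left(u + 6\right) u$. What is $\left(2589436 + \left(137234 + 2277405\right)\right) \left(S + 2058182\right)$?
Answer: $14714777777925$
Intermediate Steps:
$g{\left(u \right)} = u \left(6 + u\right)$ ($g{\left(u \right)} = \left(6 + u\right) u = u \left(6 + u\right)$)
$S = 882377$ ($S = -486514 + 1167 \left(6 + 1167\right) = -486514 + 1167 \cdot 1173 = -486514 + 1368891 = 882377$)
$\left(2589436 + \left(137234 + 2277405\right)\right) \left(S + 2058182\right) = \left(2589436 + \left(137234 + 2277405\right)\right) \left(882377 + 2058182\right) = \left(2589436 + 2414639\right) 2940559 = 5004075 \cdot 2940559 = 14714777777925$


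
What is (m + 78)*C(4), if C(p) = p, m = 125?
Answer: 812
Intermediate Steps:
(m + 78)*C(4) = (125 + 78)*4 = 203*4 = 812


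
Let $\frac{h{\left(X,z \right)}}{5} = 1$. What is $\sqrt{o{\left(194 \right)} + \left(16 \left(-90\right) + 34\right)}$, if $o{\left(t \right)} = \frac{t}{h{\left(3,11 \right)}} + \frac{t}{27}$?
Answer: $\frac{i \sqrt{2754030}}{45} \approx 36.878 i$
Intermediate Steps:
$h{\left(X,z \right)} = 5$ ($h{\left(X,z \right)} = 5 \cdot 1 = 5$)
$o{\left(t \right)} = \frac{32 t}{135}$ ($o{\left(t \right)} = \frac{t}{5} + \frac{t}{27} = \frac{32 t}{135}$)
$\sqrt{o{\left(194 \right)} + \left(16 \left(-90\right) + 34\right)} = \sqrt{\frac{32}{135} \cdot 194 + \left(16 \left(-90\right) + 34\right)} = \sqrt{\frac{6208}{135} + \left(-1440 + 34\right)} = \sqrt{\frac{6208}{135} - 1406} = \sqrt{- \frac{183602}{135}} = \frac{i \sqrt{2754030}}{45}$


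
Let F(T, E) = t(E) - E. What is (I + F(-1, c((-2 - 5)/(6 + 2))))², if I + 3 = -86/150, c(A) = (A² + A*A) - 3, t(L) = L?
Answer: 71824/5625 ≈ 12.769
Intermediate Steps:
c(A) = -3 + 2*A² (c(A) = (A² + A²) - 3 = 2*A² - 3 = -3 + 2*A²)
F(T, E) = 0 (F(T, E) = E - E = 0)
I = -268/75 (I = -3 - 86/150 = -3 - 86*1/150 = -3 - 43/75 = -268/75 ≈ -3.5733)
(I + F(-1, c((-2 - 5)/(6 + 2))))² = (-268/75 + 0)² = (-268/75)² = 71824/5625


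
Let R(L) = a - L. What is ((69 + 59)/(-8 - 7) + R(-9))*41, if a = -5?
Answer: -2788/15 ≈ -185.87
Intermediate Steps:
R(L) = -5 - L
((69 + 59)/(-8 - 7) + R(-9))*41 = ((69 + 59)/(-8 - 7) + (-5 - 1*(-9)))*41 = (128/(-15) + (-5 + 9))*41 = (128*(-1/15) + 4)*41 = (-128/15 + 4)*41 = -68/15*41 = -2788/15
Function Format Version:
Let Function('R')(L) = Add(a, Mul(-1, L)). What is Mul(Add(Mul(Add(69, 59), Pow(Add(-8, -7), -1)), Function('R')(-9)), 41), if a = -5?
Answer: Rational(-2788, 15) ≈ -185.87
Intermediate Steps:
Function('R')(L) = Add(-5, Mul(-1, L))
Mul(Add(Mul(Add(69, 59), Pow(Add(-8, -7), -1)), Function('R')(-9)), 41) = Mul(Add(Mul(Add(69, 59), Pow(Add(-8, -7), -1)), Add(-5, Mul(-1, -9))), 41) = Mul(Add(Mul(128, Pow(-15, -1)), Add(-5, 9)), 41) = Mul(Add(Mul(128, Rational(-1, 15)), 4), 41) = Mul(Add(Rational(-128, 15), 4), 41) = Mul(Rational(-68, 15), 41) = Rational(-2788, 15)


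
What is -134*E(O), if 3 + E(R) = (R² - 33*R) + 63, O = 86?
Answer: -618812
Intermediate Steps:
E(R) = 60 + R² - 33*R (E(R) = -3 + ((R² - 33*R) + 63) = -3 + (63 + R² - 33*R) = 60 + R² - 33*R)
-134*E(O) = -134*(60 + 86² - 33*86) = -134*(60 + 7396 - 2838) = -134*4618 = -618812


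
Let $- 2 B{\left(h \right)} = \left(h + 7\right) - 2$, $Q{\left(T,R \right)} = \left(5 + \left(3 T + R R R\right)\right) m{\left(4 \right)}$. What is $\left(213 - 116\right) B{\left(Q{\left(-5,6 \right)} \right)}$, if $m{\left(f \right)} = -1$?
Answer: $\frac{19497}{2} \approx 9748.5$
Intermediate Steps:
$Q{\left(T,R \right)} = -5 - R^{3} - 3 T$ ($Q{\left(T,R \right)} = \left(5 + \left(3 T + R R R\right)\right) \left(-1\right) = \left(5 + \left(3 T + R^{2} R\right)\right) \left(-1\right) = \left(5 + \left(3 T + R^{3}\right)\right) \left(-1\right) = \left(5 + \left(R^{3} + 3 T\right)\right) \left(-1\right) = \left(5 + R^{3} + 3 T\right) \left(-1\right) = -5 - R^{3} - 3 T$)
$B{\left(h \right)} = - \frac{5}{2} - \frac{h}{2}$ ($B{\left(h \right)} = - \frac{\left(h + 7\right) - 2}{2} = - \frac{\left(7 + h\right) - 2}{2} = - \frac{5 + h}{2} = - \frac{5}{2} - \frac{h}{2}$)
$\left(213 - 116\right) B{\left(Q{\left(-5,6 \right)} \right)} = \left(213 - 116\right) \left(- \frac{5}{2} - \frac{-5 - 6^{3} - -15}{2}\right) = 97 \left(- \frac{5}{2} - \frac{-5 - 216 + 15}{2}\right) = 97 \left(- \frac{5}{2} - -103\right) = 97 \left(- \frac{5}{2} + 103\right) = 97 \cdot \frac{201}{2} = \frac{19497}{2}$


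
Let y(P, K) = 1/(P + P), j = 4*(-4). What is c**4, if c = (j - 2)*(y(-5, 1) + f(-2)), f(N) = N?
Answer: 1275989841/625 ≈ 2.0416e+6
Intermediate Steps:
j = -16
y(P, K) = 1/(2*P)
c = 189/5 (c = (-16 - 2)*((1/2)/(-5) - 2) = -18*((1/2)*(-1/5) - 2) = -18*(-1/10 - 2) = -18*(-21/10) = 189/5 ≈ 37.800)
c**4 = (189/5)**4 = 1275989841/625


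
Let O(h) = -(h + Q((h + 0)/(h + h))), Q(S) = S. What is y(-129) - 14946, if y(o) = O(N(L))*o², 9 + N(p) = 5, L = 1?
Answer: 86595/2 ≈ 43298.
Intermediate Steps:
N(p) = -4 (N(p) = -9 + 5 = -4)
O(h) = -½ - h (O(h) = -(h + (h + 0)/(h + h)) = -(h + h/((2*h))) = -(h + h*(1/(2*h))) = -(h + ½) = -(½ + h) = -½ - h)
y(o) = 7*o²/2 (y(o) = (-½ - 1*(-4))*o² = (-½ + 4)*o² = 7*o²/2)
y(-129) - 14946 = (7/2)*(-129)² - 14946 = (7/2)*16641 - 14946 = 116487/2 - 14946 = 86595/2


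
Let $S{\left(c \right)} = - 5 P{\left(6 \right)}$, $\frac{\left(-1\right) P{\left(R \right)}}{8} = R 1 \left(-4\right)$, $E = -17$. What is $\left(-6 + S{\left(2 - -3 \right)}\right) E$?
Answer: $16422$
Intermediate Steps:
$P{\left(R \right)} = 32 R$ ($P{\left(R \right)} = - 8 R 1 \left(-4\right) = - 8 R \left(-4\right) = - 8 \left(- 4 R\right) = 32 R$)
$S{\left(c \right)} = -960$ ($S{\left(c \right)} = - 5 \cdot 32 \cdot 6 = \left(-5\right) 192 = -960$)
$\left(-6 + S{\left(2 - -3 \right)}\right) E = \left(-6 - 960\right) \left(-17\right) = \left(-966\right) \left(-17\right) = 16422$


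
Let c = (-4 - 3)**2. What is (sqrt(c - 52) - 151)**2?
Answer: (151 - I*sqrt(3))**2 ≈ 22798.0 - 523.08*I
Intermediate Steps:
c = 49 (c = (-7)**2 = 49)
(sqrt(c - 52) - 151)**2 = (sqrt(49 - 52) - 151)**2 = (sqrt(-3) - 151)**2 = (I*sqrt(3) - 151)**2 = (-151 + I*sqrt(3))**2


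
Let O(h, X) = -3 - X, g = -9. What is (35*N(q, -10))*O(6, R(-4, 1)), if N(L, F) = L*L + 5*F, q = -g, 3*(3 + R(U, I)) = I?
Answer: -1085/3 ≈ -361.67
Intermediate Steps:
R(U, I) = -3 + I/3
q = 9 (q = -1*(-9) = 9)
N(L, F) = L**2 + 5*F
(35*N(q, -10))*O(6, R(-4, 1)) = (35*(9**2 + 5*(-10)))*(-3 - (-3 + (1/3)*1)) = (35*(81 - 50))*(-3 - (-3 + 1/3)) = (35*31)*(-3 - 1*(-8/3)) = 1085*(-3 + 8/3) = 1085*(-1/3) = -1085/3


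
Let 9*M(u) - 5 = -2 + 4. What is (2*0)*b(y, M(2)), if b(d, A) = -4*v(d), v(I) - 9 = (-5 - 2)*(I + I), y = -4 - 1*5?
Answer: 0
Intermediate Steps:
y = -9 (y = -4 - 5 = -9)
M(u) = 7/9 (M(u) = 5/9 + (-2 + 4)/9 = 5/9 + (1/9)*2 = 5/9 + 2/9 = 7/9)
v(I) = 9 - 14*I (v(I) = 9 + (-5 - 2)*(I + I) = 9 - 14*I)
b(d, A) = -36 + 56*d (b(d, A) = -4*(9 - 14*d) = -36 + 56*d)
(2*0)*b(y, M(2)) = (2*0)*(-36 + 56*(-9)) = 0*(-36 - 504) = 0*(-540) = 0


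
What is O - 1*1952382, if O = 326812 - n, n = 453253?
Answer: -2078823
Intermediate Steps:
O = -126441 (O = 326812 - 1*453253 = 326812 - 453253 = -126441)
O - 1*1952382 = -126441 - 1*1952382 = -126441 - 1952382 = -2078823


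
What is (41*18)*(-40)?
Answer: -29520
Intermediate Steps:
(41*18)*(-40) = 738*(-40) = -29520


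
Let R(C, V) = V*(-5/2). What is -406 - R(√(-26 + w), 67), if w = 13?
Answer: -477/2 ≈ -238.50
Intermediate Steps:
R(C, V) = -5*V/2 (R(C, V) = V*(-5*½) = V*(-5/2) = -5*V/2)
-406 - R(√(-26 + w), 67) = -406 - (-5)*67/2 = -406 - 1*(-335/2) = -406 + 335/2 = -477/2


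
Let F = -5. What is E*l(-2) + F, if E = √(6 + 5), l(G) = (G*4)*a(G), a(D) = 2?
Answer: -5 - 16*√11 ≈ -58.066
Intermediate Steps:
l(G) = 8*G (l(G) = (G*4)*2 = (4*G)*2 = 8*G)
E = √11 ≈ 3.3166
E*l(-2) + F = √11*(8*(-2)) - 5 = √11*(-16) - 5 = -16*√11 - 5 = -5 - 16*√11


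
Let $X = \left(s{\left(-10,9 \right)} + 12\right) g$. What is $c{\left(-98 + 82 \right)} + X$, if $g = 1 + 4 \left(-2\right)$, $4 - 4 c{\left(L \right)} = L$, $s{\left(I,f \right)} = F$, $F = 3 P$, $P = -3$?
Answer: $-16$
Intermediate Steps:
$F = -9$ ($F = 3 \left(-3\right) = -9$)
$s{\left(I,f \right)} = -9$
$c{\left(L \right)} = 1 - \frac{L}{4}$
$g = -7$ ($g = 1 - 8 = -7$)
$X = -21$ ($X = \left(-9 + 12\right) \left(-7\right) = 3 \left(-7\right) = -21$)
$c{\left(-98 + 82 \right)} + X = \left(1 - \frac{-98 + 82}{4}\right) - 21 = \left(1 - -4\right) - 21 = \left(1 + 4\right) - 21 = 5 - 21 = -16$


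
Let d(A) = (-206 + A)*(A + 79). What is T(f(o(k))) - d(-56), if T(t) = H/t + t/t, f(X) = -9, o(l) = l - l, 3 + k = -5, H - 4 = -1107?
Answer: 55346/9 ≈ 6149.6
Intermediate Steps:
H = -1103 (H = 4 - 1107 = -1103)
k = -8 (k = -3 - 5 = -8)
d(A) = (-206 + A)*(79 + A)
o(l) = 0
T(t) = 1 - 1103/t (T(t) = -1103/t + t/t = -1103/t + 1 = 1 - 1103/t)
T(f(o(k))) - d(-56) = (-1103 - 9)/(-9) - (-16274 + (-56)**2 - 127*(-56)) = -1/9*(-1112) - (-16274 + 3136 + 7112) = 1112/9 - 1*(-6026) = 1112/9 + 6026 = 55346/9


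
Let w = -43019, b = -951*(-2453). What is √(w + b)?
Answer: 2*√572446 ≈ 1513.2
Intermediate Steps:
b = 2332803
√(w + b) = √(-43019 + 2332803) = √2289784 = 2*√572446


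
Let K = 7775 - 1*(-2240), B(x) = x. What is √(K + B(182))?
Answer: 3*√1133 ≈ 100.98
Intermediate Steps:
K = 10015 (K = 7775 + 2240 = 10015)
√(K + B(182)) = √(10015 + 182) = √10197 = 3*√1133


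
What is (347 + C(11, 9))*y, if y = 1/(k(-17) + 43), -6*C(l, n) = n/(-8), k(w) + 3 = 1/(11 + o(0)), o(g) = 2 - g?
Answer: 72215/8336 ≈ 8.6630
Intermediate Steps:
k(w) = -38/13 (k(w) = -3 + 1/(11 + (2 - 1*0)) = -3 + 1/(11 + (2 + 0)) = -3 + 1/(11 + 2) = -3 + 1/13 = -38/13)
C(l, n) = n/48 (C(l, n) = -n/(6*(-8)) = -n*(-1)/(6*8) = -(-1)*n/48 = n/48)
y = 13/521 (y = 1/(-38/13 + 43) = 1/(521/13) = 13/521 ≈ 0.024952)
(347 + C(11, 9))*y = (347 + (1/48)*9)*(13/521) = (347 + 3/16)*(13/521) = (5555/16)*(13/521) = 72215/8336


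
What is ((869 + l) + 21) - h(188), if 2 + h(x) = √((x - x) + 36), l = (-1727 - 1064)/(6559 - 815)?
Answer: 5086393/5744 ≈ 885.51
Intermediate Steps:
l = -2791/5744 ≈ -0.48590
h(x) = 4 (h(x) = -2 + √((x - x) + 36) = -2 + √(0 + 36) = -2 + √36 = -2 + 6 = 4)
((869 + l) + 21) - h(188) = ((869 - 2791/5744) + 21) - 1*4 = (4988745/5744 + 21) - 4 = 5109369/5744 - 4 = 5086393/5744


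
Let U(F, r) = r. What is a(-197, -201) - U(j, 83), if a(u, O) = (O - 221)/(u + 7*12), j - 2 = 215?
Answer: -8957/113 ≈ -79.266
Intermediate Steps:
j = 217 (j = 2 + 215 = 217)
a(u, O) = (-221 + O)/(84 + u) (a(u, O) = (-221 + O)/(u + 84) = (-221 + O)/(84 + u))
a(-197, -201) - U(j, 83) = (-221 - 201)/(84 - 197) - 1*83 = -422/(-113) - 83 = -1/113*(-422) - 83 = 422/113 - 83 = -8957/113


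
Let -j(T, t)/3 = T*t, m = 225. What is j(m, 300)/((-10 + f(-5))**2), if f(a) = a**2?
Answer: -900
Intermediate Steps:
j(T, t) = -3*T*t
j(m, 300)/((-10 + f(-5))**2) = (-3*225*300)/((-10 + (-5)**2)**2) = -202500/(-10 + 25)**2 = -202500/(15**2) = -202500/225 = -202500*1/225 = -900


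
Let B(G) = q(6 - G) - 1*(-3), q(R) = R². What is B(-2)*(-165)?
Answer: -11055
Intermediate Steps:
B(G) = 3 + (6 - G)² (B(G) = (6 - G)² - 1*(-3) = (6 - G)² + 3 = 3 + (6 - G)²)
B(-2)*(-165) = (3 + (-6 - 2)²)*(-165) = (3 + (-8)²)*(-165) = (3 + 64)*(-165) = 67*(-165) = -11055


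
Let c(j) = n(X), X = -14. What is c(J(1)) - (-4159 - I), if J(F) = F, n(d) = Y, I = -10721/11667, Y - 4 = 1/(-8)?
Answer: 388460333/93336 ≈ 4162.0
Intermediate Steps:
Y = 31/8 (Y = 4 + 1/(-8) = 4 - 1/8 = 31/8 ≈ 3.8750)
I = -10721/11667 (I = -10721*1/11667 = -10721/11667 ≈ -0.91892)
n(d) = 31/8
c(j) = 31/8
c(J(1)) - (-4159 - I) = 31/8 - (-4159 - 1*(-10721/11667)) = 31/8 - (-4159 + 10721/11667) = 31/8 - 1*(-48512332/11667) = 31/8 + 48512332/11667 = 388460333/93336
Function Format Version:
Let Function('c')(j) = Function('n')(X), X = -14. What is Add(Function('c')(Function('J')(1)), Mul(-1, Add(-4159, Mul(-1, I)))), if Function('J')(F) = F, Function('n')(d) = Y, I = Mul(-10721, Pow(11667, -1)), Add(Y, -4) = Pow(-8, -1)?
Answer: Rational(388460333, 93336) ≈ 4162.0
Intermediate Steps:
Y = Rational(31, 8) (Y = Add(4, Pow(-8, -1)) = Add(4, Rational(-1, 8)) = Rational(31, 8) ≈ 3.8750)
I = Rational(-10721, 11667) (I = Mul(-10721, Rational(1, 11667)) = Rational(-10721, 11667) ≈ -0.91892)
Function('n')(d) = Rational(31, 8)
Function('c')(j) = Rational(31, 8)
Add(Function('c')(Function('J')(1)), Mul(-1, Add(-4159, Mul(-1, I)))) = Add(Rational(31, 8), Mul(-1, Add(-4159, Mul(-1, Rational(-10721, 11667))))) = Add(Rational(31, 8), Mul(-1, Add(-4159, Rational(10721, 11667)))) = Add(Rational(31, 8), Mul(-1, Rational(-48512332, 11667))) = Add(Rational(31, 8), Rational(48512332, 11667)) = Rational(388460333, 93336)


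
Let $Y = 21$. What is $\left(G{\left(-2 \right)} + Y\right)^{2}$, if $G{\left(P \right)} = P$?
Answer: $361$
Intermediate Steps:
$\left(G{\left(-2 \right)} + Y\right)^{2} = \left(-2 + 21\right)^{2} = 19^{2} = 361$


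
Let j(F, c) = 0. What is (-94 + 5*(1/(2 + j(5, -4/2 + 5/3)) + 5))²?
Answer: 17689/4 ≈ 4422.3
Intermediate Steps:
(-94 + 5*(1/(2 + j(5, -4/2 + 5/3)) + 5))² = (-94 + 5*(1/(2 + 0) + 5))² = (-94 + 5*(1/2 + 5))² = (-94 + 5*(½ + 5))² = (-94 + 5*(11/2))² = (-94 + 55/2)² = (-133/2)² = 17689/4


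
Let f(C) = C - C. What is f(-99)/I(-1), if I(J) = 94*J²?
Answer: 0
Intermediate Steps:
f(C) = 0
f(-99)/I(-1) = 0/((94*(-1)²)) = 0/((94*1)) = 0/94 = 0*(1/94) = 0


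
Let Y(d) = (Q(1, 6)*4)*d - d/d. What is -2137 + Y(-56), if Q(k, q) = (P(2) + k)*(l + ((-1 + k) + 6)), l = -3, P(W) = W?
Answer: -4154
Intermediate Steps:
Q(k, q) = (2 + k)**2 (Q(k, q) = (2 + k)*(-3 + ((-1 + k) + 6)) = (2 + k)*(-3 + (5 + k)) = (2 + k)*(2 + k) = (2 + k)**2)
Y(d) = -1 + 36*d (Y(d) = ((4 + 1**2 + 4*1)*4)*d - d/d = ((4 + 1 + 4)*4)*d - 1*1 = (9*4)*d - 1 = 36*d - 1 = -1 + 36*d)
-2137 + Y(-56) = -2137 + (-1 + 36*(-56)) = -2137 + (-1 - 2016) = -2137 - 2017 = -4154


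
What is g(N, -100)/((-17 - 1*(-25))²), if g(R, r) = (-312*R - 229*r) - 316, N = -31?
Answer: 504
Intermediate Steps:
g(R, r) = -316 - 312*R - 229*r
g(N, -100)/((-17 - 1*(-25))²) = (-316 - 312*(-31) - 229*(-100))/((-17 - 1*(-25))²) = (-316 + 9672 + 22900)/((-17 + 25)²) = 32256/(8²) = 32256/64 = 32256*(1/64) = 504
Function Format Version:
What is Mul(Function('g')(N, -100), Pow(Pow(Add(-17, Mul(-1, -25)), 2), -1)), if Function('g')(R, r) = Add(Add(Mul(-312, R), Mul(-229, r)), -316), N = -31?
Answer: 504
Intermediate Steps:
Function('g')(R, r) = Add(-316, Mul(-312, R), Mul(-229, r))
Mul(Function('g')(N, -100), Pow(Pow(Add(-17, Mul(-1, -25)), 2), -1)) = Mul(Add(-316, Mul(-312, -31), Mul(-229, -100)), Pow(Pow(Add(-17, Mul(-1, -25)), 2), -1)) = Mul(Add(-316, 9672, 22900), Pow(Pow(Add(-17, 25), 2), -1)) = Mul(32256, Pow(Pow(8, 2), -1)) = Mul(32256, Pow(64, -1)) = Mul(32256, Rational(1, 64)) = 504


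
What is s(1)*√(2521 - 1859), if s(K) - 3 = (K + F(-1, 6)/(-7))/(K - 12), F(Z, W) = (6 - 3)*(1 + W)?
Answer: 35*√662/11 ≈ 81.866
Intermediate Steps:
F(Z, W) = 3 + 3*W (F(Z, W) = 3*(1 + W) = 3 + 3*W)
s(K) = 3 + (-3 + K)/(-12 + K) (s(K) = 3 + (K + (3 + 3*6)/(-7))/(K - 12) = 3 + (K + (3 + 18)*(-⅐))/(-12 + K) = 3 + (K + 21*(-⅐))/(-12 + K) = 3 + (K - 3)/(-12 + K) = 3 + (-3 + K)/(-12 + K))
s(1)*√(2521 - 1859) = ((-39 + 4*1)/(-12 + 1))*√(2521 - 1859) = ((-39 + 4)/(-11))*√662 = (-1/11*(-35))*√662 = 35*√662/11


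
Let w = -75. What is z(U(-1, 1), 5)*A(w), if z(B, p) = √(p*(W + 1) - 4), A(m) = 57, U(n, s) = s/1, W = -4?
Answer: 57*I*√19 ≈ 248.46*I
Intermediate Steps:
U(n, s) = s (U(n, s) = s*1 = s)
z(B, p) = √(-4 - 3*p) (z(B, p) = √(p*(-4 + 1) - 4) = √(p*(-3) - 4) = √(-3*p - 4) = √(-4 - 3*p))
z(U(-1, 1), 5)*A(w) = √(-4 - 3*5)*57 = √(-4 - 15)*57 = √(-19)*57 = (I*√19)*57 = 57*I*√19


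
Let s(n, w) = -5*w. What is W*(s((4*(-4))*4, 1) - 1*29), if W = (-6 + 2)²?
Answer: -544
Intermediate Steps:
W = 16 (W = (-4)² = 16)
W*(s((4*(-4))*4, 1) - 1*29) = 16*(-5*1 - 1*29) = 16*(-5 - 29) = 16*(-34) = -544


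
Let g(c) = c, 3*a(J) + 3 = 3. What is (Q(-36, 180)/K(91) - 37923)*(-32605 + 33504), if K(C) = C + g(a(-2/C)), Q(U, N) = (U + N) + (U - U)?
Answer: -3102313251/91 ≈ -3.4091e+7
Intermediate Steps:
Q(U, N) = N + U (Q(U, N) = (N + U) + 0 = N + U)
a(J) = 0 (a(J) = -1 + (1/3)*3 = -1 + 1 = 0)
K(C) = C (K(C) = C + 0 = C)
(Q(-36, 180)/K(91) - 37923)*(-32605 + 33504) = ((180 - 36)/91 - 37923)*(-32605 + 33504) = (144*(1/91) - 37923)*899 = (144/91 - 37923)*899 = -3450849/91*899 = -3102313251/91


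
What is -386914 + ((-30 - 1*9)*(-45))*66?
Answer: -271084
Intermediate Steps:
-386914 + ((-30 - 1*9)*(-45))*66 = -386914 + ((-30 - 9)*(-45))*66 = -386914 - 39*(-45)*66 = -386914 + 1755*66 = -386914 + 115830 = -271084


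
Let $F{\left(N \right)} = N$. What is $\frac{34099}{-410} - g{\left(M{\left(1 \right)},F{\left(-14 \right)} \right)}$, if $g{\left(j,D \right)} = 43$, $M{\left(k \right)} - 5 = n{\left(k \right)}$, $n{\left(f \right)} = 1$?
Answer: $- \frac{51729}{410} \approx -126.17$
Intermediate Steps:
$M{\left(k \right)} = 6$ ($M{\left(k \right)} = 5 + 1 = 6$)
$\frac{34099}{-410} - g{\left(M{\left(1 \right)},F{\left(-14 \right)} \right)} = \frac{34099}{-410} - 43 = 34099 \left(- \frac{1}{410}\right) - 43 = - \frac{34099}{410} - 43 = - \frac{51729}{410}$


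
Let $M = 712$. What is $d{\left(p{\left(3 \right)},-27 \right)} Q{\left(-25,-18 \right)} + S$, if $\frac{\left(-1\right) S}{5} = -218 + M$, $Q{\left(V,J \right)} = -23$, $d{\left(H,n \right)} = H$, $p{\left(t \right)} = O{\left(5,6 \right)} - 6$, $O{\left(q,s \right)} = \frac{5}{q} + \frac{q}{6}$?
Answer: $- \frac{14245}{6} \approx -2374.2$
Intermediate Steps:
$O{\left(q,s \right)} = \frac{5}{q} + \frac{q}{6}$ ($O{\left(q,s \right)} = \frac{5}{q} + q \frac{1}{6} = \frac{5}{q} + \frac{q}{6}$)
$p{\left(t \right)} = - \frac{25}{6}$ ($p{\left(t \right)} = \left(\frac{5}{5} + \frac{1}{6} \cdot 5\right) - 6 = \left(5 \cdot \frac{1}{5} + \frac{5}{6}\right) - 6 = \left(1 + \frac{5}{6}\right) - 6 = \frac{11}{6} - 6 = - \frac{25}{6}$)
$S = -2470$ ($S = - 5 \left(-218 + 712\right) = \left(-5\right) 494 = -2470$)
$d{\left(p{\left(3 \right)},-27 \right)} Q{\left(-25,-18 \right)} + S = \left(- \frac{25}{6}\right) \left(-23\right) - 2470 = \frac{575}{6} - 2470 = - \frac{14245}{6}$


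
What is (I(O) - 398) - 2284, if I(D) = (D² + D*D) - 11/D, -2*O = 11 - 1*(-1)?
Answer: -15649/6 ≈ -2608.2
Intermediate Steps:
O = -6 (O = -(11 - 1*(-1))/2 = -(11 + 1)/2 = -½*12 = -6)
I(D) = -11/D + 2*D² (I(D) = (D² + D²) - 11/D = 2*D² - 11/D = -11/D + 2*D²)
(I(O) - 398) - 2284 = ((-11 + 2*(-6)³)/(-6) - 398) - 2284 = (-(-11 + 2*(-216))/6 - 398) - 2284 = (-(-11 - 432)/6 - 398) - 2284 = (-⅙*(-443) - 398) - 2284 = (443/6 - 398) - 2284 = -1945/6 - 2284 = -15649/6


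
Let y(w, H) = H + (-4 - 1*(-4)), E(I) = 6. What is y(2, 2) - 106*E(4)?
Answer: -634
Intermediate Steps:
y(w, H) = H (y(w, H) = H + (-4 + 4) = H + 0 = H)
y(2, 2) - 106*E(4) = 2 - 106*6 = 2 - 636 = -634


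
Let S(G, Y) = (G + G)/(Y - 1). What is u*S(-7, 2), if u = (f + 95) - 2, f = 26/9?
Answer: -12082/9 ≈ -1342.4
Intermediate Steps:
f = 26/9 (f = 26*(1/9) = 26/9 ≈ 2.8889)
u = 863/9 (u = (26/9 + 95) - 2 = 881/9 - 2 = 863/9 ≈ 95.889)
S(G, Y) = 2*G/(-1 + Y) (S(G, Y) = (2*G)/(-1 + Y) = 2*G/(-1 + Y))
u*S(-7, 2) = 863*(2*(-7)/(-1 + 2))/9 = 863*(2*(-7)/1)/9 = 863*(2*(-7)*1)/9 = (863/9)*(-14) = -12082/9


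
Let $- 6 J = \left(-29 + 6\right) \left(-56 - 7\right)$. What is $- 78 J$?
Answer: $18837$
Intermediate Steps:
$J = - \frac{483}{2}$ ($J = - \frac{\left(-29 + 6\right) \left(-56 - 7\right)}{6} = - \frac{\left(-23\right) \left(-63\right)}{6} = \left(- \frac{1}{6}\right) 1449 = - \frac{483}{2} \approx -241.5$)
$- 78 J = \left(-78\right) \left(- \frac{483}{2}\right) = 18837$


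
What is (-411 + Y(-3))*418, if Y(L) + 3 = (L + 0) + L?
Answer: -175560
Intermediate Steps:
Y(L) = -3 + 2*L (Y(L) = -3 + ((L + 0) + L) = -3 + (L + L) = -3 + 2*L)
(-411 + Y(-3))*418 = (-411 + (-3 + 2*(-3)))*418 = (-411 + (-3 - 6))*418 = (-411 - 9)*418 = -420*418 = -175560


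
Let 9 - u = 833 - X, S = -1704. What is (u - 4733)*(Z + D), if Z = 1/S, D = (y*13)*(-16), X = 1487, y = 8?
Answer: 5770154995/852 ≈ 6.7725e+6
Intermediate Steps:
D = -1664 (D = (8*13)*(-16) = 104*(-16) = -1664)
Z = -1/1704 (Z = 1/(-1704) = -1/1704 ≈ -0.00058685)
u = 663 (u = 9 - (833 - 1*1487) = 9 - (833 - 1487) = 9 - 1*(-654) = 9 + 654 = 663)
(u - 4733)*(Z + D) = (663 - 4733)*(-1/1704 - 1664) = -4070*(-2835457/1704) = 5770154995/852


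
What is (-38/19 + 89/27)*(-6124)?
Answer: -214340/27 ≈ -7938.5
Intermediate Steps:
(-38/19 + 89/27)*(-6124) = (-38*1/19 + 89*(1/27))*(-6124) = (-2 + 89/27)*(-6124) = (35/27)*(-6124) = -214340/27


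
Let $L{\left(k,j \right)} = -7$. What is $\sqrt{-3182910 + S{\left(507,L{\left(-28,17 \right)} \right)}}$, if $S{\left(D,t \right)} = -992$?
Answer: $i \sqrt{3183902} \approx 1784.3 i$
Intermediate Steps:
$\sqrt{-3182910 + S{\left(507,L{\left(-28,17 \right)} \right)}} = \sqrt{-3182910 - 992} = \sqrt{-3183902} = i \sqrt{3183902}$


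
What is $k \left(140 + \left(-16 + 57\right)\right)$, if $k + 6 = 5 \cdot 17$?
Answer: $14299$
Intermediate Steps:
$k = 79$ ($k = -6 + 5 \cdot 17 = -6 + 85 = 79$)
$k \left(140 + \left(-16 + 57\right)\right) = 79 \left(140 + \left(-16 + 57\right)\right) = 79 \left(140 + 41\right) = 79 \cdot 181 = 14299$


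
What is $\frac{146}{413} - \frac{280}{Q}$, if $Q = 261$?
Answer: $- \frac{77534}{107793} \approx -0.71929$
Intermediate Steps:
$\frac{146}{413} - \frac{280}{Q} = \frac{146}{413} - \frac{280}{261} = - \frac{77534}{107793}$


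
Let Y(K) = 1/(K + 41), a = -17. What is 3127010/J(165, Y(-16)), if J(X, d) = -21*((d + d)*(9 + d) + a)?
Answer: 1954381250/213633 ≈ 9148.3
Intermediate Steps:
Y(K) = 1/(41 + K)
J(X, d) = 357 - 42*d*(9 + d) (J(X, d) = -21*((d + d)*(9 + d) - 17) = -21*((2*d)*(9 + d) - 17) = -21*(2*d*(9 + d) - 17) = -21*(-17 + 2*d*(9 + d)) = 357 - 42*d*(9 + d))
3127010/J(165, Y(-16)) = 3127010/(357 - 378/(41 - 16) - 42/(41 - 16)²) = 3127010/(357 - 378/25 - 42*(1/25)²) = 3127010/(357 - 378*1/25 - 42*(1/25)²) = 3127010/(357 - 378/25 - 42*1/625) = 3127010/(357 - 378/25 - 42/625) = 3127010/(213633/625) = 3127010*(625/213633) = 1954381250/213633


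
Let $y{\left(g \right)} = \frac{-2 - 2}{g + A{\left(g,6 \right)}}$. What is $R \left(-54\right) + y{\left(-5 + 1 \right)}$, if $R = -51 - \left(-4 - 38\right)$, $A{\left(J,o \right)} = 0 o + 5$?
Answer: $482$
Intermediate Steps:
$A{\left(J,o \right)} = 5$ ($A{\left(J,o \right)} = 0 + 5 = 5$)
$y{\left(g \right)} = - \frac{4}{5 + g}$ ($y{\left(g \right)} = \frac{-2 - 2}{g + 5} = - \frac{4}{5 + g}$)
$R = -9$ ($R = -51 - -42 = -51 + 42 = -9$)
$R \left(-54\right) + y{\left(-5 + 1 \right)} = \left(-9\right) \left(-54\right) - \frac{4}{5 + \left(-5 + 1\right)} = 486 - \frac{4}{5 - 4} = 486 - \frac{4}{1} = 486 - 4 = 482$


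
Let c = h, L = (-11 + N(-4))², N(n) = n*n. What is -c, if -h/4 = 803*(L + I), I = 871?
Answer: 2877952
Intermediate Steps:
N(n) = n²
L = 25 (L = (-11 + (-4)²)² = (-11 + 16)² = 5² = 25)
h = -2877952 (h = -3212*(25 + 871) = -3212*896 = -4*719488 = -2877952)
c = -2877952
-c = -1*(-2877952) = 2877952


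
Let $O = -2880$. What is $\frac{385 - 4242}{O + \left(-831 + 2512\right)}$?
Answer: $\frac{3857}{1199} \approx 3.2168$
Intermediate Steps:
$\frac{385 - 4242}{O + \left(-831 + 2512\right)} = \frac{385 - 4242}{-2880 + \left(-831 + 2512\right)} = - \frac{3857}{-2880 + 1681} = - \frac{3857}{-1199} = \left(-3857\right) \left(- \frac{1}{1199}\right) = \frac{3857}{1199}$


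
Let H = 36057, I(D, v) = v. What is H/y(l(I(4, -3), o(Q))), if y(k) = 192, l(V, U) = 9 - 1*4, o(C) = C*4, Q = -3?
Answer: 12019/64 ≈ 187.80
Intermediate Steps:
o(C) = 4*C
l(V, U) = 5 (l(V, U) = 9 - 4 = 5)
H/y(l(I(4, -3), o(Q))) = 36057/192 = 36057*(1/192) = 12019/64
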